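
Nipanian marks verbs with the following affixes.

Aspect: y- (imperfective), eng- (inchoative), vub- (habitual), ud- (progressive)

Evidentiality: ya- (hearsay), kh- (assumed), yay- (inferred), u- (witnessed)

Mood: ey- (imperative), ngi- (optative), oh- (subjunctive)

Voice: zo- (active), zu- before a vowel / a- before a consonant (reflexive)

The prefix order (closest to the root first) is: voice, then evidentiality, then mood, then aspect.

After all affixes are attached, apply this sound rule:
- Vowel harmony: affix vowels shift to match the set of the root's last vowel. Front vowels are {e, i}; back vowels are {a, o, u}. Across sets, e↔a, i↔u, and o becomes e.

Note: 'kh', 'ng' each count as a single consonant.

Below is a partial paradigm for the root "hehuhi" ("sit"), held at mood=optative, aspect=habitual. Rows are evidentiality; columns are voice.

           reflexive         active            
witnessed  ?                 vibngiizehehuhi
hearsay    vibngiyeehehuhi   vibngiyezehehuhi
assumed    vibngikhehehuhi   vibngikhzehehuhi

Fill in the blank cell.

Attach voice reflexive a- (before consonant 'h') → ahehuhi.
Attach evidentiality witnessed u- → uahehuhi.
Attach mood optative ngi- → ngiuahehuhi.
Attach aspect habitual vub- → vubngiuahehuhi.
Apply vowel harmony: vubngiuahehuhi → vibngiiehehuhi.

vibngiiehehuhi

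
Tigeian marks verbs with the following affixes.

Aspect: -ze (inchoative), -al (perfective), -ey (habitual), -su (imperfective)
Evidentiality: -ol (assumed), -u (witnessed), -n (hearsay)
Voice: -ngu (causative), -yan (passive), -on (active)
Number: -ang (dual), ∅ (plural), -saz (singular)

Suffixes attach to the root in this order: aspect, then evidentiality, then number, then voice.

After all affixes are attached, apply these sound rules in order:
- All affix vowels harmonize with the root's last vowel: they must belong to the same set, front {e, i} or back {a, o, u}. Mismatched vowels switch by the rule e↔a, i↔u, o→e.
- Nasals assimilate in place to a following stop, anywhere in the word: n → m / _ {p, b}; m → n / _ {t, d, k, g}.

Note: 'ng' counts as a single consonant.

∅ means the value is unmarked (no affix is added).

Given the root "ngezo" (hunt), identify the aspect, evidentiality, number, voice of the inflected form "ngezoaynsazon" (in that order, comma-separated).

Segment: ngezo-ey-n-saz-on.
aspect: -ey → habitual.
evidentiality: -n → hearsay.
number: -saz → singular.
voice: -on → active.

habitual, hearsay, singular, active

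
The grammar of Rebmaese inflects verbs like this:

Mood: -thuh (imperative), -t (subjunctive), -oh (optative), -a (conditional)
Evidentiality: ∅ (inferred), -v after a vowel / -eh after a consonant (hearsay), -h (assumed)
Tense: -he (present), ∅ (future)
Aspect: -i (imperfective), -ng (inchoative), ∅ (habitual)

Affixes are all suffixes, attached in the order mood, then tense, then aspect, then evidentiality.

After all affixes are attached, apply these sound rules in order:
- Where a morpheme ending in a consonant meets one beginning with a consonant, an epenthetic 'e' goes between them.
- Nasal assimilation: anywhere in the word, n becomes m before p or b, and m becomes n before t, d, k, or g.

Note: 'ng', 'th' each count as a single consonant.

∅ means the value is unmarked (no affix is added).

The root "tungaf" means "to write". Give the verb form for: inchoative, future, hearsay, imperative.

tungafethuhengeh

Attach mood imperative -thuh → tungafthuh.
tense = future: zero marking, form stays tungafthuh.
Attach aspect inchoative -ng → tungafthuhng.
Attach evidentiality hearsay -eh (after consonant 'ng') → tungafthuhngeh.
Apply epenthesis: tungafthuhngeh → tungafethuhengeh.
Nasal assimilation: no change.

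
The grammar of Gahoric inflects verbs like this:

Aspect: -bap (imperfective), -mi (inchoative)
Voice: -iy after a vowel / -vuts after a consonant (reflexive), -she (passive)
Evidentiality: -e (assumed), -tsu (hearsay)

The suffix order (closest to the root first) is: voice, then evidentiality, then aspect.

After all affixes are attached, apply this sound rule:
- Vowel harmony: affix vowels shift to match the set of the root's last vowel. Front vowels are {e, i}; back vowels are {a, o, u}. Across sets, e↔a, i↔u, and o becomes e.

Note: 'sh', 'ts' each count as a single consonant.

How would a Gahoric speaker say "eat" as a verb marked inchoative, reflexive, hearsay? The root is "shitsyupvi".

shitsyupviiytsimi

Attach voice reflexive -iy (after vowel 'i') → shitsyupviiy.
Attach evidentiality hearsay -tsu → shitsyupviiytsu.
Attach aspect inchoative -mi → shitsyupviiytsumi.
Apply vowel harmony: shitsyupviiytsumi → shitsyupviiytsimi.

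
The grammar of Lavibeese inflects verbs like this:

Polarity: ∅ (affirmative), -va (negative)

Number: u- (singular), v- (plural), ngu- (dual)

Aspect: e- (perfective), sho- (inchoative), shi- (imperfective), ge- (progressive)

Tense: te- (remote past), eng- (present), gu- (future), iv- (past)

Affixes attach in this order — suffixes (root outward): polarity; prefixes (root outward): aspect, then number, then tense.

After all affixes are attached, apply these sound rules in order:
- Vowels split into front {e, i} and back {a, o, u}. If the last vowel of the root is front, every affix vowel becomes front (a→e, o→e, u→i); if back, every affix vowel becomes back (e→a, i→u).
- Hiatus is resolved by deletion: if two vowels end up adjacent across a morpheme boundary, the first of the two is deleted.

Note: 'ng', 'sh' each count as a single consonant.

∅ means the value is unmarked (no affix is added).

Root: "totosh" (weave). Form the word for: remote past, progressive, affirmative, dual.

Attach aspect progressive ge- → getotosh.
polarity = affirmative: zero marking, form stays getotosh.
Attach number dual ngu- → ngugetotosh.
Attach tense remote past te- → tengugetotosh.
Apply vowel harmony: tengugetotosh → tangugatotosh.
Vowel deletion: no change.

tangugatotosh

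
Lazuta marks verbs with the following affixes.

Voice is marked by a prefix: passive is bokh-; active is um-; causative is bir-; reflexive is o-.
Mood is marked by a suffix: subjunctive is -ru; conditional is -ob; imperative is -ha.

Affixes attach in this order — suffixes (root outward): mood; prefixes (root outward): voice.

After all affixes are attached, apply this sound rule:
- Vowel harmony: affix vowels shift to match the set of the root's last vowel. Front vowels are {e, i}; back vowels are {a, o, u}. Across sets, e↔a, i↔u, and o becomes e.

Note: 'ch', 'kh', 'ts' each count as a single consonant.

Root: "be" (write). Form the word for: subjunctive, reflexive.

Attach voice reflexive o- → obe.
Attach mood subjunctive -ru → oberu.
Apply vowel harmony: oberu → eberi.

eberi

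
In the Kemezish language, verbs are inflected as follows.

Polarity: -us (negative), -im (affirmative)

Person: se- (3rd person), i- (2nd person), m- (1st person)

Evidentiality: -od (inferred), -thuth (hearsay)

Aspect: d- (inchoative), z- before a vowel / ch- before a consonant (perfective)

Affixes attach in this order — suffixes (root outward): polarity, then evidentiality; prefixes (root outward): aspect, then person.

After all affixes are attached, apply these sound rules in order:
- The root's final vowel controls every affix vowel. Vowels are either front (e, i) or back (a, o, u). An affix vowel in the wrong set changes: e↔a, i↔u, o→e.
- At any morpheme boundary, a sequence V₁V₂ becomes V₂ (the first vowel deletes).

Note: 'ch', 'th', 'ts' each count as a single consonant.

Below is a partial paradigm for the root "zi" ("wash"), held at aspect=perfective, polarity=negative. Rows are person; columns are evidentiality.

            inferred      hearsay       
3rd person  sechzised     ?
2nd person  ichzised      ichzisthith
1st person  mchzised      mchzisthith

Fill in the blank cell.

Attach aspect perfective ch- (before consonant 'z') → chzi.
Attach polarity negative -us → chzius.
Attach person 3rd person se- → sechzius.
Attach evidentiality hearsay -thuth → sechziusthuth.
Apply vowel harmony: sechziusthuth → sechziisthith.
Apply vowel deletion: sechziisthith → sechzisthith.

sechzisthith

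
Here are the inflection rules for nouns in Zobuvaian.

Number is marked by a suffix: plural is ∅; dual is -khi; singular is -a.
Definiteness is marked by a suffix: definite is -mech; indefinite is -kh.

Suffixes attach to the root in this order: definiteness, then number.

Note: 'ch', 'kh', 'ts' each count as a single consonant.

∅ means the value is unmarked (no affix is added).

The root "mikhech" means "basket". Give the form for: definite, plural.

Attach definiteness definite -mech → mikhechmech.
number = plural: zero marking, form stays mikhechmech.

mikhechmech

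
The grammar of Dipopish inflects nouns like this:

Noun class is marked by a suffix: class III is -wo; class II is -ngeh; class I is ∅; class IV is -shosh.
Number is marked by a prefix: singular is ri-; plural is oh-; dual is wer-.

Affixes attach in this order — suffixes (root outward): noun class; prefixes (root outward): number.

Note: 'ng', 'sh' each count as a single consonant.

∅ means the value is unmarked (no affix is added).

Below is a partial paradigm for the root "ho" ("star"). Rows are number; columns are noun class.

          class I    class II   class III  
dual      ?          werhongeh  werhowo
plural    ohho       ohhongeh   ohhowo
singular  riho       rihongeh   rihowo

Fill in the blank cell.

noun class = class I: zero marking, form stays ho.
Attach number dual wer- → werho.

werho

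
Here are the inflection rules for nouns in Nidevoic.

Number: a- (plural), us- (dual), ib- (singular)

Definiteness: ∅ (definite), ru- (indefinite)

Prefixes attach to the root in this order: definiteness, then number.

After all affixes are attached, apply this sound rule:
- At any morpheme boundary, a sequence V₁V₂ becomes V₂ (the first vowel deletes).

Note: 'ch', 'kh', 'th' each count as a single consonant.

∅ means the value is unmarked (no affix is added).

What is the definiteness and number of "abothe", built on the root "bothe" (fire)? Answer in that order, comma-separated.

definite, plural

Segment: a-bothe.
definiteness: ∅ → definite.
number: a- → plural.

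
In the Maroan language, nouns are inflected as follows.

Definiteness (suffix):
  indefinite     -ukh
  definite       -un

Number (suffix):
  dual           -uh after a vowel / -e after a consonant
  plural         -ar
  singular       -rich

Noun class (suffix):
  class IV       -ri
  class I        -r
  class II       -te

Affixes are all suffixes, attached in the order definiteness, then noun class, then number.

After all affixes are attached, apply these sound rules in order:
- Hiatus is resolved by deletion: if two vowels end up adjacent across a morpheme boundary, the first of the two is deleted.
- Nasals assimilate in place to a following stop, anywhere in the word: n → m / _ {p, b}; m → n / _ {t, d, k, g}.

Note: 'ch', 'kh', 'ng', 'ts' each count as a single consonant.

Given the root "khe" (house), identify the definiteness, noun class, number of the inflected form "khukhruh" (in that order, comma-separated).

indefinite, class IV, dual

Segment: khe-ukh-ri-uh.
definiteness: -ukh → indefinite.
noun class: -ri → class IV.
number: -uh/e → dual.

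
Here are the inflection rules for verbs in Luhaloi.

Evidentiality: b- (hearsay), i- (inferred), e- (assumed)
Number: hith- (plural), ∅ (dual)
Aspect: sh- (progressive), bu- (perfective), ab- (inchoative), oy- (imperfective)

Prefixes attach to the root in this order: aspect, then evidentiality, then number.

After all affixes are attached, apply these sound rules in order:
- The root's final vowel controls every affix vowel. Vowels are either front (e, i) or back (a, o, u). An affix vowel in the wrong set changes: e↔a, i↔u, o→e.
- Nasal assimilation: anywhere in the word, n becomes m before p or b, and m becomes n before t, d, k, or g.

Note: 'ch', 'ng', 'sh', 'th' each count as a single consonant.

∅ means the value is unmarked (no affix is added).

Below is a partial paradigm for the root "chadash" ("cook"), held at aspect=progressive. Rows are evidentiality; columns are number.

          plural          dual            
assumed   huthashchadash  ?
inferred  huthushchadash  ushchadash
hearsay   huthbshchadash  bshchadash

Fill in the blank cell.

ashchadash

Attach aspect progressive sh- → shchadash.
Attach evidentiality assumed e- → eshchadash.
number = dual: zero marking, form stays eshchadash.
Apply vowel harmony: eshchadash → ashchadash.
Nasal assimilation: no change.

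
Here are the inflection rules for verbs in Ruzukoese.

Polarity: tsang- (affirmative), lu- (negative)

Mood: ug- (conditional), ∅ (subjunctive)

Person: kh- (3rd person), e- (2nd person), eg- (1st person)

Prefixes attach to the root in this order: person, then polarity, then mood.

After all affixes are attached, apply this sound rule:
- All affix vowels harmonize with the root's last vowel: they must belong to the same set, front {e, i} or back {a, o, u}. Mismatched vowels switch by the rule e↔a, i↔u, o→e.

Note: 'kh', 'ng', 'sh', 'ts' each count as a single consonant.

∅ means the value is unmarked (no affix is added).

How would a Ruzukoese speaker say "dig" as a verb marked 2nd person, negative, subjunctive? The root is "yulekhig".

lieyulekhig

Attach person 2nd person e- → eyulekhig.
Attach polarity negative lu- → lueyulekhig.
mood = subjunctive: zero marking, form stays lueyulekhig.
Apply vowel harmony: lueyulekhig → lieyulekhig.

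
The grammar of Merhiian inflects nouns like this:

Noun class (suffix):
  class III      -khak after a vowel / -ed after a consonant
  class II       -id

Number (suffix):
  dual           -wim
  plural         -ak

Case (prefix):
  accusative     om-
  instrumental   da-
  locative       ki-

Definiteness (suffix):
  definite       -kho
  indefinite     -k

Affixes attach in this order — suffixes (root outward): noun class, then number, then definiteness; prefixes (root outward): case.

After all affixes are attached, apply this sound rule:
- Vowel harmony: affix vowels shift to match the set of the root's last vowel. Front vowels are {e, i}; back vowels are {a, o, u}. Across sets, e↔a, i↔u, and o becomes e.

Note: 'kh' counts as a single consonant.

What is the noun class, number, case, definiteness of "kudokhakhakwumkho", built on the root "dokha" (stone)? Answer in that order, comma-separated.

Segment: ki-dokha-khak-wim-kho.
noun class: -khak/ed → class III.
number: -wim → dual.
case: ki- → locative.
definiteness: -kho → definite.

class III, dual, locative, definite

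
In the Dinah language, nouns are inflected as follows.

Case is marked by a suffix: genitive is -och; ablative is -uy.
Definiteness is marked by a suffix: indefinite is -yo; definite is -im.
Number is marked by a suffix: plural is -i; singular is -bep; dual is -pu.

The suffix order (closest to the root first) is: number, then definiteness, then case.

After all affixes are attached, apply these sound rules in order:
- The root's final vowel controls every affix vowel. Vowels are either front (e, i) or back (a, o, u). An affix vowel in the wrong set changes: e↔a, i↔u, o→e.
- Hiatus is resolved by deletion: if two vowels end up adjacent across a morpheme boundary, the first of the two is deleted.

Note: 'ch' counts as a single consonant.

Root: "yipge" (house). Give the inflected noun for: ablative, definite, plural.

Attach number plural -i → yipgei.
Attach definiteness definite -im → yipgeiim.
Attach case ablative -uy → yipgeiimuy.
Apply vowel harmony: yipgeiimuy → yipgeiimiy.
Apply vowel deletion: yipgeiimiy → yipgimiy.

yipgimiy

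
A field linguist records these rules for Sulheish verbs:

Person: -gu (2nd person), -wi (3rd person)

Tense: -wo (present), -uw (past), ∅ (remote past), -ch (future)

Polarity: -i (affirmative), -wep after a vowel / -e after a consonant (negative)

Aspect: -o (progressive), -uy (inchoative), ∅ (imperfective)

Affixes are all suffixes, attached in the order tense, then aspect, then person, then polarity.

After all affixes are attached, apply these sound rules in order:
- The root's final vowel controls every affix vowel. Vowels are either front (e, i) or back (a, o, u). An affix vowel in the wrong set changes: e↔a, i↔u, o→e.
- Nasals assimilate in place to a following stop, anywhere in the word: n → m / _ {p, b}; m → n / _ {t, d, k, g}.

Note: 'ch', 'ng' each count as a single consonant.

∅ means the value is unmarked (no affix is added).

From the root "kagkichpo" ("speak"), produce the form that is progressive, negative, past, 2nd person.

kagkichpouwoguwap

Attach tense past -uw → kagkichpouw.
Attach aspect progressive -o → kagkichpouwo.
Attach person 2nd person -gu → kagkichpouwogu.
Attach polarity negative -wep (after vowel 'u') → kagkichpouwoguwep.
Apply vowel harmony: kagkichpouwoguwep → kagkichpouwoguwap.
Nasal assimilation: no change.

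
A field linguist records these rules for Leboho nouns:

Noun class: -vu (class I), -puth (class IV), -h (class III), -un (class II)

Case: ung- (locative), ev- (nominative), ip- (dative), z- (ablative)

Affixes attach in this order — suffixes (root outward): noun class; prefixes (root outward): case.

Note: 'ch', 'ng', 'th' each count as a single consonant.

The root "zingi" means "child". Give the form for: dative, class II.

Attach case dative ip- → ipzingi.
Attach noun class class II -un → ipzingiun.

ipzingiun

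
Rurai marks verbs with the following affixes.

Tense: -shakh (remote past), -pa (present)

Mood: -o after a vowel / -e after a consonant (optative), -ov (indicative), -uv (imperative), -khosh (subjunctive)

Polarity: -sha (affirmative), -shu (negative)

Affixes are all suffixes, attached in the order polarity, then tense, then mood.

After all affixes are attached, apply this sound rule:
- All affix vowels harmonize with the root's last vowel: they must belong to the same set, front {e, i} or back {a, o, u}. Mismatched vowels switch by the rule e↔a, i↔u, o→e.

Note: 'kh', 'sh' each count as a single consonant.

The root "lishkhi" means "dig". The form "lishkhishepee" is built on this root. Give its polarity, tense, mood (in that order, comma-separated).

affirmative, present, optative

Segment: lishkhi-sha-pa-o.
polarity: -sha → affirmative.
tense: -pa → present.
mood: -o/e → optative.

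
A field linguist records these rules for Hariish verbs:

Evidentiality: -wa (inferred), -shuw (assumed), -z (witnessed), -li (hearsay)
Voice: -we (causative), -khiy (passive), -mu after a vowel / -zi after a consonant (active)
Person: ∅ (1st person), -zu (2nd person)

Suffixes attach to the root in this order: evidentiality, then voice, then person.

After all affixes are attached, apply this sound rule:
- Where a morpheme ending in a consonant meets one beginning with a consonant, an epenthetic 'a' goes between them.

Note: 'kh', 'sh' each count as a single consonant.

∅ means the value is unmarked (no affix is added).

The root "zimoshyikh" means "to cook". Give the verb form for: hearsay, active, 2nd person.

Attach evidentiality hearsay -li → zimoshyikhli.
Attach voice active -mu (after vowel 'i') → zimoshyikhlimu.
Attach person 2nd person -zu → zimoshyikhlimuzu.
Apply epenthesis: zimoshyikhlimuzu → zimoshyikhalimuzu.

zimoshyikhalimuzu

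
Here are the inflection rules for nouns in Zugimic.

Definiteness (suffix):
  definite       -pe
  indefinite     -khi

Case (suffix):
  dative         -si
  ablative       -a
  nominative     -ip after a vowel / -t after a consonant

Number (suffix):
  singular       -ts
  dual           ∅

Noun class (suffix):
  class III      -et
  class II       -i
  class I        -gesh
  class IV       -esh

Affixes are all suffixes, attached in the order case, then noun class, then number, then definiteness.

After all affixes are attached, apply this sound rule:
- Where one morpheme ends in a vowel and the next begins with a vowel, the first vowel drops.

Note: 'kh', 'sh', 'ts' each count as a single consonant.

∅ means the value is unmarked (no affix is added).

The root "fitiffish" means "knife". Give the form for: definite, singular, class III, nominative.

fitiffishtettspe

Attach case nominative -t (after consonant 'sh') → fitiffisht.
Attach noun class class III -et → fitiffishtet.
Attach number singular -ts → fitiffishtetts.
Attach definiteness definite -pe → fitiffishtettspe.
Vowel deletion: no change.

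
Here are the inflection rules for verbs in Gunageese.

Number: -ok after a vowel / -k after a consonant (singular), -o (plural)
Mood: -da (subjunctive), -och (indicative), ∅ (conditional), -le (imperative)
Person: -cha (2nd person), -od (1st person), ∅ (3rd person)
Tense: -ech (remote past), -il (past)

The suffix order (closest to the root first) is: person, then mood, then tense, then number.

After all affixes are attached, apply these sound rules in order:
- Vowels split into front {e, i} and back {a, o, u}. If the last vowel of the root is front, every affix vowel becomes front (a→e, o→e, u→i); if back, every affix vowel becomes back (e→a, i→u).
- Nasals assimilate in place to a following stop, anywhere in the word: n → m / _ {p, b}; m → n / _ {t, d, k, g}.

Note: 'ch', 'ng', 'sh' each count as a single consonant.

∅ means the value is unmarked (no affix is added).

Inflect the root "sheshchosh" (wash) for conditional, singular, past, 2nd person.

sheshchoshchaulk

Attach person 2nd person -cha → sheshchoshcha.
mood = conditional: zero marking, form stays sheshchoshcha.
Attach tense past -il → sheshchoshchail.
Attach number singular -k (after consonant 'l') → sheshchoshchailk.
Apply vowel harmony: sheshchoshchailk → sheshchoshchaulk.
Nasal assimilation: no change.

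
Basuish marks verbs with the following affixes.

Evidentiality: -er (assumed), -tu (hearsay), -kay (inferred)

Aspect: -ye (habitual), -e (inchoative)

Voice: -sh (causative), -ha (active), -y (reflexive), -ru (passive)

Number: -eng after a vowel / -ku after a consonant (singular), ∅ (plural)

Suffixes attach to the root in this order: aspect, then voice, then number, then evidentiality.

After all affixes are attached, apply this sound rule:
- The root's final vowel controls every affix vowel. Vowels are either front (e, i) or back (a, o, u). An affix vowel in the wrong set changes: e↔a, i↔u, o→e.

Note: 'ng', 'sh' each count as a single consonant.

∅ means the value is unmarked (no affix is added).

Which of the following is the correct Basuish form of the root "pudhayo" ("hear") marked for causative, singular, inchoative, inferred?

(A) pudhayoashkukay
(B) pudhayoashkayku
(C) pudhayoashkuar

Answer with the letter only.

A

Attach aspect inchoative -e → pudhayoe.
Attach voice causative -sh → pudhayoesh.
Attach number singular -ku (after consonant 'sh') → pudhayoeshku.
Attach evidentiality inferred -kay → pudhayoeshkukay.
Apply vowel harmony: pudhayoeshkukay → pudhayoashkukay.
So the correct form is pudhayoashkukay, option (A).
(B) pudhayoashkayku is wrong: it has the affixes in the wrong order.
(C) pudhayoashkuar is wrong: it uses assumed instead of inferred for evidentiality.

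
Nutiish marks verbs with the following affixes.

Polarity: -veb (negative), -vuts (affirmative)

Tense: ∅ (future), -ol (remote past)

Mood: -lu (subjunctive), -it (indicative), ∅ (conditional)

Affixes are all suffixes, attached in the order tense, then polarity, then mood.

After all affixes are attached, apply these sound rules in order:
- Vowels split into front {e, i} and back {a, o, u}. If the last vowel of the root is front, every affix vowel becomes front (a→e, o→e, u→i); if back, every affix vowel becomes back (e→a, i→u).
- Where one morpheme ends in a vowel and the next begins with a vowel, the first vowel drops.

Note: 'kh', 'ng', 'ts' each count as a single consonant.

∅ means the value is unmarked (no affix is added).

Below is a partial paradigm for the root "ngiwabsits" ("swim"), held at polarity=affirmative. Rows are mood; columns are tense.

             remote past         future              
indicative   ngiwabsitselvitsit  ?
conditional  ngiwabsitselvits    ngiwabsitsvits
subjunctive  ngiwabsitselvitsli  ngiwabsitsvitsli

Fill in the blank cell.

tense = future: zero marking, form stays ngiwabsits.
Attach polarity affirmative -vuts → ngiwabsitsvuts.
Attach mood indicative -it → ngiwabsitsvutsit.
Apply vowel harmony: ngiwabsitsvutsit → ngiwabsitsvitsit.
Vowel deletion: no change.

ngiwabsitsvitsit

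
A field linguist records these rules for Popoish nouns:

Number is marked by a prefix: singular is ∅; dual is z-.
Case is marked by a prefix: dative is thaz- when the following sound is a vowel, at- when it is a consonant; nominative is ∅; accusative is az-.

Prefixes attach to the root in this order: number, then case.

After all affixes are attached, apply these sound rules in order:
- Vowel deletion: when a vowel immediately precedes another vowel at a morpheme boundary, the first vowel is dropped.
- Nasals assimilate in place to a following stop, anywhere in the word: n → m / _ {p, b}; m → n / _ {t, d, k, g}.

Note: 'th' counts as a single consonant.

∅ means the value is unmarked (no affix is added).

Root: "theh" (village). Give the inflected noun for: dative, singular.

number = singular: zero marking, form stays theh.
Attach case dative at- (before consonant 'th') → attheh.
Vowel deletion: no change.
Nasal assimilation: no change.

attheh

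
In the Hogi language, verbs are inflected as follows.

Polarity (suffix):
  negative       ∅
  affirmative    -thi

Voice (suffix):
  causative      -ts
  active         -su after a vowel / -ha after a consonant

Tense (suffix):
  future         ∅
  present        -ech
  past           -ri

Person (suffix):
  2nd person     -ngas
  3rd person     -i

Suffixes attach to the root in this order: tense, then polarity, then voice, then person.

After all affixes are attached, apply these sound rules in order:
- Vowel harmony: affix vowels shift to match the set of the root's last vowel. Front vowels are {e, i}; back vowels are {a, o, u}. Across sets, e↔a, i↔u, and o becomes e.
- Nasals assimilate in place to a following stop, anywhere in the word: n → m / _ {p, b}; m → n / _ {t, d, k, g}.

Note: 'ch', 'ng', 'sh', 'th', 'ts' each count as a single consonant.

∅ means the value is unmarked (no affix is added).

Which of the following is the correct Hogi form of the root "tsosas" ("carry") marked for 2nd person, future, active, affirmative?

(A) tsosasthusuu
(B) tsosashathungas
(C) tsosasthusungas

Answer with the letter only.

tense = future: zero marking, form stays tsosas.
Attach polarity affirmative -thi → tsosasthi.
Attach voice active -su (after vowel 'i') → tsosasthisu.
Attach person 2nd person -ngas → tsosasthisungas.
Apply vowel harmony: tsosasthisungas → tsosasthusungas.
Nasal assimilation: no change.
So the correct form is tsosasthusungas, option (C).
(A) tsosasthusuu is wrong: it uses 3rd person instead of 2nd person for person.
(B) tsosashathungas is wrong: it has the affixes in the wrong order.

C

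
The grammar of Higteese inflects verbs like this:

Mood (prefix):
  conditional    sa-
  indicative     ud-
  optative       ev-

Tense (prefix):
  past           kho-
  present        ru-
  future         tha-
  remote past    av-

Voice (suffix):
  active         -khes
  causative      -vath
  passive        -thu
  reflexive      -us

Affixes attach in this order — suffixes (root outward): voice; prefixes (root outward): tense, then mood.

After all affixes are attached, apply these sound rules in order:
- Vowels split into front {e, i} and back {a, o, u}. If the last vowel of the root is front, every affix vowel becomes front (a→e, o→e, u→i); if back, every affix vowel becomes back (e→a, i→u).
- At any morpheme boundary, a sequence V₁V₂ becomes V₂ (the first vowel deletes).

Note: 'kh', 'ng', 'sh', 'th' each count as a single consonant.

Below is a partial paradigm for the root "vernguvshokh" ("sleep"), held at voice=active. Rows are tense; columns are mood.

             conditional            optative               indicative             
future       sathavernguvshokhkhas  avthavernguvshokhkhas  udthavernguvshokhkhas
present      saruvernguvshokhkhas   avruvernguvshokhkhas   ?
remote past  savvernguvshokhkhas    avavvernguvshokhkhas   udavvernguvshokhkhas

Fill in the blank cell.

Attach tense present ru- → ruvernguvshokh.
Attach mood indicative ud- → udruvernguvshokh.
Attach voice active -khes → udruvernguvshokhkhes.
Apply vowel harmony: udruvernguvshokhkhes → udruvernguvshokhkhas.
Vowel deletion: no change.

udruvernguvshokhkhas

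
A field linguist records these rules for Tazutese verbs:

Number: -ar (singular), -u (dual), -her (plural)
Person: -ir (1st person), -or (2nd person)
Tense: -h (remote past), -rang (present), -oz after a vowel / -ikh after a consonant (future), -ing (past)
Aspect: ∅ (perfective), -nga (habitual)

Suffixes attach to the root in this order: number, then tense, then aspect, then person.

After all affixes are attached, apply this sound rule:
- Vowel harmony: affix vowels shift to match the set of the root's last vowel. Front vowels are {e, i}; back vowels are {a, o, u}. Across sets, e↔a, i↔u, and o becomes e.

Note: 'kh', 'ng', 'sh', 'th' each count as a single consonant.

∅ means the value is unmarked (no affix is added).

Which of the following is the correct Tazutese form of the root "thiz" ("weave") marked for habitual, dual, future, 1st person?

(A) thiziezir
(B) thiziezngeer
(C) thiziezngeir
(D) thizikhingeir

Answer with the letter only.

Attach number dual -u → thizu.
Attach tense future -oz (after vowel 'u') → thizuoz.
Attach aspect habitual -nga → thizuoznga.
Attach person 1st person -ir → thizuozngair.
Apply vowel harmony: thizuozngair → thiziezngeir.
So the correct form is thiziezngeir, option (C).
(D) thizikhingeir is wrong: it has the affixes in the wrong order.
(A) thiziezir is wrong: it uses perfective instead of habitual for aspect.
(B) thiziezngeer is wrong: it uses 2nd person instead of 1st person for person.

C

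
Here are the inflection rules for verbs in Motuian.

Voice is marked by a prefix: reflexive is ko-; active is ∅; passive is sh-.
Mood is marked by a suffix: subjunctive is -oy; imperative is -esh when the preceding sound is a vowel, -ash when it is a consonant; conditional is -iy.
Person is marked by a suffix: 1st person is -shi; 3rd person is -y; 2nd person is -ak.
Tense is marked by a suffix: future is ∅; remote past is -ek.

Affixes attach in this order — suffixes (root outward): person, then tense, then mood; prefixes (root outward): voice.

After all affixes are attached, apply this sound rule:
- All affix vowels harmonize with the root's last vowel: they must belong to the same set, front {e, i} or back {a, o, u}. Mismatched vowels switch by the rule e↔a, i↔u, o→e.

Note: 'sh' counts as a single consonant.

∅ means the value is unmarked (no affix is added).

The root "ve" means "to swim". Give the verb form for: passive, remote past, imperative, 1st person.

shveshiekesh

Attach person 1st person -shi → veshi.
Attach tense remote past -ek → veshiek.
Attach voice passive sh- → shveshiek.
Attach mood imperative -ash (after consonant 'k') → shveshiekash.
Apply vowel harmony: shveshiekash → shveshiekesh.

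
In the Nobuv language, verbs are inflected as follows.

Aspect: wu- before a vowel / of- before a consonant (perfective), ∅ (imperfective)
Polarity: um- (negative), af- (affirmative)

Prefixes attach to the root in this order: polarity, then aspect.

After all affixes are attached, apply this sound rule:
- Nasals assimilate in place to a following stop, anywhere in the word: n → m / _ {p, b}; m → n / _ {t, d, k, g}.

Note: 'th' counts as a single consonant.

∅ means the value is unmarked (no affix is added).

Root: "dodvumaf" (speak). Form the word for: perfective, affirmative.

wuafdodvumaf

Attach polarity affirmative af- → afdodvumaf.
Attach aspect perfective wu- (before vowel 'a') → wuafdodvumaf.
Nasal assimilation: no change.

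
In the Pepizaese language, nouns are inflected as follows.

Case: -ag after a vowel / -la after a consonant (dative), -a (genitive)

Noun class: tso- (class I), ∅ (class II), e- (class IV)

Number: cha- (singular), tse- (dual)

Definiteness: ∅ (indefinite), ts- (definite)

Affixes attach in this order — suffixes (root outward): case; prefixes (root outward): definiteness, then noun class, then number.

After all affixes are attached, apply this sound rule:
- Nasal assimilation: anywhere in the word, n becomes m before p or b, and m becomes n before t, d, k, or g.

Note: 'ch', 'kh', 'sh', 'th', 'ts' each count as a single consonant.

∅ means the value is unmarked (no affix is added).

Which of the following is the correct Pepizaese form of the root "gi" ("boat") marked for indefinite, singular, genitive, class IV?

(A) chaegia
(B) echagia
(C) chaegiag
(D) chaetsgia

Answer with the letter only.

A

definiteness = indefinite: zero marking, form stays gi.
Attach case genitive -a → gia.
Attach noun class class IV e- → egia.
Attach number singular cha- → chaegia.
Nasal assimilation: no change.
So the correct form is chaegia, option (A).
(D) chaetsgia is wrong: it uses definite instead of indefinite for definiteness.
(C) chaegiag is wrong: it uses dative instead of genitive for case.
(B) echagia is wrong: it has the affixes in the wrong order.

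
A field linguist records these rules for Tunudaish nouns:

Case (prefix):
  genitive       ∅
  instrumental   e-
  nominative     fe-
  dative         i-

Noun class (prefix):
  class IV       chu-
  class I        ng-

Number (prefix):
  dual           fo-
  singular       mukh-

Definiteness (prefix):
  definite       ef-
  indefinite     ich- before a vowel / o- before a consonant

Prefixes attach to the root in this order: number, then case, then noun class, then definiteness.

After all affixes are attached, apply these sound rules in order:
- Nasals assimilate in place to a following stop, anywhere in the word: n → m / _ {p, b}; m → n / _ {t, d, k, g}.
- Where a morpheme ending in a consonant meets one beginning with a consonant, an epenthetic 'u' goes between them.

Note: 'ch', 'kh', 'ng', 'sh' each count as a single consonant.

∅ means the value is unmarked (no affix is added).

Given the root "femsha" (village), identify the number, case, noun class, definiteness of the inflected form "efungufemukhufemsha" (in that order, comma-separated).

singular, nominative, class I, definite

Segment: ef-ng-fe-mukh-femsha.
number: mukh- → singular.
case: fe- → nominative.
noun class: ng- → class I.
definiteness: ef- → definite.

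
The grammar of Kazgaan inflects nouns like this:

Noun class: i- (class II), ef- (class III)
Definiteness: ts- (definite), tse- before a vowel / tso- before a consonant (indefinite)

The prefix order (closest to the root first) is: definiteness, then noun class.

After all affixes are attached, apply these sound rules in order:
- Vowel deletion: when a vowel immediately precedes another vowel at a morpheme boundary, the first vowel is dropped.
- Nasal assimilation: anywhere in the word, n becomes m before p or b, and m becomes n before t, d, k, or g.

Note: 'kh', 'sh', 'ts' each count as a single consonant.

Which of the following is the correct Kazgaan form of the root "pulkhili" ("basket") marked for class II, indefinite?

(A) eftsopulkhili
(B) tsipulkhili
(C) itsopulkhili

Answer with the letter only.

C

Attach definiteness indefinite tso- (before consonant 'p') → tsopulkhili.
Attach noun class class II i- → itsopulkhili.
Vowel deletion: no change.
Nasal assimilation: no change.
So the correct form is itsopulkhili, option (C).
(B) tsipulkhili is wrong: it has the affixes in the wrong order.
(A) eftsopulkhili is wrong: it uses class III instead of class II for noun class.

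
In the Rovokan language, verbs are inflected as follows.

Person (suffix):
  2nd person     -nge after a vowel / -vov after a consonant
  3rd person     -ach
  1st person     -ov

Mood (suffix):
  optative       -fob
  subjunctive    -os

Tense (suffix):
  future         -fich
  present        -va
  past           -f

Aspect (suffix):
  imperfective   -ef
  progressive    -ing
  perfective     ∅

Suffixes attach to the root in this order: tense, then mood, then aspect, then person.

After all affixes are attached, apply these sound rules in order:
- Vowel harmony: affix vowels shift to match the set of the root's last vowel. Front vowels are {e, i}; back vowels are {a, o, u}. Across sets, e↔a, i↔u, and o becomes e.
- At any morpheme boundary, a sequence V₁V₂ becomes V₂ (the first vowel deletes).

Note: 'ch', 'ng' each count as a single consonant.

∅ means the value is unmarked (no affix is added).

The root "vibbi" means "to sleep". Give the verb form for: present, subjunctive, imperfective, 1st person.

vibbivesefev

Attach tense present -va → vibbiva.
Attach mood subjunctive -os → vibbivaos.
Attach aspect imperfective -ef → vibbivaosef.
Attach person 1st person -ov → vibbivaosefov.
Apply vowel harmony: vibbivaosefov → vibbiveesefev.
Apply vowel deletion: vibbiveesefev → vibbivesefev.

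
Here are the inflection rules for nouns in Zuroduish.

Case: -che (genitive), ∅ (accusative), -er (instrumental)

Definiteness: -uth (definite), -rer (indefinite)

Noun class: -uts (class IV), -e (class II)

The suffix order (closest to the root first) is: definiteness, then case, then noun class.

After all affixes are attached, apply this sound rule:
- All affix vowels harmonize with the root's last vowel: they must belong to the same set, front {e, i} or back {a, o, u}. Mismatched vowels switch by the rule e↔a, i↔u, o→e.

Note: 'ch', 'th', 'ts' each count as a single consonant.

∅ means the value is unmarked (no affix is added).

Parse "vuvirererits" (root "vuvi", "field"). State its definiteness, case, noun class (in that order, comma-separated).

indefinite, instrumental, class IV

Segment: vuvi-rer-er-uts.
definiteness: -rer → indefinite.
case: -er → instrumental.
noun class: -uts → class IV.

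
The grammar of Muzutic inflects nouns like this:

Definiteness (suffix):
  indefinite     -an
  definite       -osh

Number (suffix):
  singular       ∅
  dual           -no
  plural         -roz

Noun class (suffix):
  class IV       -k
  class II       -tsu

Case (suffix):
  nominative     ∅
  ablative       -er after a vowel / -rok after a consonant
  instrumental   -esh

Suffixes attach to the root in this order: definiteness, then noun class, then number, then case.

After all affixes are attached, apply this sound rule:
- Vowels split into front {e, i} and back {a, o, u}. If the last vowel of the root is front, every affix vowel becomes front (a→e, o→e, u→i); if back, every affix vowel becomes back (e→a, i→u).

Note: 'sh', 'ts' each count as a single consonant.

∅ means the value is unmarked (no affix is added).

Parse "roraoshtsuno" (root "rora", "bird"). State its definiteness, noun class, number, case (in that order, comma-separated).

definite, class II, dual, nominative

Segment: rora-osh-tsu-no.
definiteness: -osh → definite.
noun class: -tsu → class II.
number: -no → dual.
case: ∅ → nominative.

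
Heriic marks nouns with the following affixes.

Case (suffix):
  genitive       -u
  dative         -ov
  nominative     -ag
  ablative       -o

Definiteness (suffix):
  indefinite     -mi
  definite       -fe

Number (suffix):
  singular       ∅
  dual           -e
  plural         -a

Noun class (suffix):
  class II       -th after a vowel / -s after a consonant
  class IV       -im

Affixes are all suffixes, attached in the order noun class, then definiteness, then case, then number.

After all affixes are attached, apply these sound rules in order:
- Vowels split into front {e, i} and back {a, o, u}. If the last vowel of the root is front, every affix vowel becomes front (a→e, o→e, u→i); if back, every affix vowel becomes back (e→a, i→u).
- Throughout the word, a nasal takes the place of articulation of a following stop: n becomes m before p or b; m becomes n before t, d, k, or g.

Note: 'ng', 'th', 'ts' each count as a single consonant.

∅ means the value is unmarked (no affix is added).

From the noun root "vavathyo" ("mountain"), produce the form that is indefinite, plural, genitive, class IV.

Attach noun class class IV -im → vavathyoim.
Attach definiteness indefinite -mi → vavathyoimmi.
Attach case genitive -u → vavathyoimmiu.
Attach number plural -a → vavathyoimmiua.
Apply vowel harmony: vavathyoimmiua → vavathyoummuua.
Nasal assimilation: no change.

vavathyoummuua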